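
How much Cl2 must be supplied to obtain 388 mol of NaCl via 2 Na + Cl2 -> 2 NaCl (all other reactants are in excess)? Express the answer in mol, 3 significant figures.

194 mol

n(NaCl) = 388.0 mol
n(Cl2) = (1/2) × 388.0 = 194.0 mol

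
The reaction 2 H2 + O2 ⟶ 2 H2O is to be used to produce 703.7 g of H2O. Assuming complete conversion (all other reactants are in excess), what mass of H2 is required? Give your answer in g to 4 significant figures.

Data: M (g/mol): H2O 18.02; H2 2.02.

n(H2O) = 703.7 / 18.02 = 39.05 mol
n(H2) = (2/2) × 39.05 = 39.05 mol
mass = 39.05 × 2.02 = 78.88 g

78.88 g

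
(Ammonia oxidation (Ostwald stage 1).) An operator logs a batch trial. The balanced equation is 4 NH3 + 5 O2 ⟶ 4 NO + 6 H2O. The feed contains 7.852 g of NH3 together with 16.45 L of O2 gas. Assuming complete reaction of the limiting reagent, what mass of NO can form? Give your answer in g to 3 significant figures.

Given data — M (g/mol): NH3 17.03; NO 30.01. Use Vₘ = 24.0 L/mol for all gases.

13.8 g

n(NH3) = 7.852 / 17.03 = 0.4611 mol
n(O2) = 16.45 / 24.0 = 0.6854 mol
n/ν → NH3: 0.1153, O2: 0.1371; NH3 is limiting.
n(NO) = (4/4) × 0.4611 = 0.4611 mol
mass = 0.4611 × 30.01 = 13.84 g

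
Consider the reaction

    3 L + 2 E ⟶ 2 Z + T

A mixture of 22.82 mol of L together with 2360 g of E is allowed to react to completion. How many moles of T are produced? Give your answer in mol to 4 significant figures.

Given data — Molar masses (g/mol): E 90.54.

n(L) = 22.82 mol
n(E) = 2360 / 90.54 = 26.07 mol
n/ν for L = 22.82/3 = 7.607
n/ν for E = 26.07/2 = 13.04
Smallest n/ν is L → limiting reagent.
n(T) = (1/3) × 22.82 = 7.607 mol

7.607 mol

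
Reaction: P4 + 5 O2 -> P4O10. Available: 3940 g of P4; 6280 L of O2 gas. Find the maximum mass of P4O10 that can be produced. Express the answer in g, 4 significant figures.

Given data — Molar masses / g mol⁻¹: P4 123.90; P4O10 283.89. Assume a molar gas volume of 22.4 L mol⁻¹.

n(P4) = 3940 / 123.90 = 31.80 mol
n(O2) = 6280 / 22.4 = 280.4 mol
n/ν for P4 = 31.80/1 = 31.80
n/ν for O2 = 280.4/5 = 56.08
Smallest n/ν is P4 → limiting reagent.
n(P4O10) = (1/1) × 31.80 = 31.80 mol
mass = 31.80 × 283.89 = 9028 g

9028 g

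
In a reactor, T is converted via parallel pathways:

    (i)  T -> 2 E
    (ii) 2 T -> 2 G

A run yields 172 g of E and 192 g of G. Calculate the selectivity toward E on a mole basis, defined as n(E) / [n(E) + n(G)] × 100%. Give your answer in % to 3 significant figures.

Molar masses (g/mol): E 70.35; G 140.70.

64.2 %

n(E) = 172 / 70.35 = 2.445 mol
n(G) = 192 / 140.70 = 1.365 mol
selectivity = 2.445/(2.445+1.365) × 100 = 64.17 %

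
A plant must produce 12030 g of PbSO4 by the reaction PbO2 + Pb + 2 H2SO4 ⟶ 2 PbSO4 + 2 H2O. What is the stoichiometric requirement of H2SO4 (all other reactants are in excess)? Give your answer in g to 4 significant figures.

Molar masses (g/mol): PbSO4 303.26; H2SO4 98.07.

n(PbSO4) = 12030 / 303.26 = 39.67 mol
n(H2SO4) = (2/2) × 39.67 = 39.67 mol
mass = 39.67 × 98.07 = 3890 g

3890 g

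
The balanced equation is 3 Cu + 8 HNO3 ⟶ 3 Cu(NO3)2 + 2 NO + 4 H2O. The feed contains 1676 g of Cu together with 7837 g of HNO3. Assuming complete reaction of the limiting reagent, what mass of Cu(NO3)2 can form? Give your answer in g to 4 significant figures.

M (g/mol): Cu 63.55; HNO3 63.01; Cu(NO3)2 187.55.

n(Cu) = 1676 / 63.55 = 26.37 mol
n(HNO3) = 7837 / 63.01 = 124.4 mol
n/ν → Cu: 8.790, HNO3: 15.55; Cu is limiting.
n(Cu(NO3)2) = (3/3) × 26.37 = 26.37 mol
mass = 26.37 × 187.55 = 4946 g

4946 g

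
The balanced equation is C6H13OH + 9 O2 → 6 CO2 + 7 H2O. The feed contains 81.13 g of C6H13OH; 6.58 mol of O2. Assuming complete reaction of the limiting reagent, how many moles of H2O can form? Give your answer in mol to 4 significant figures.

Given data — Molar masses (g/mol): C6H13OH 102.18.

5.118 mol

n(C6H13OH) = 81.13 / 102.18 = 0.7940 mol
n(O2) = 6.580 mol
n/ν for C6H13OH = 0.7940/1 = 0.7940
n/ν for O2 = 6.580/9 = 0.7311
Smallest n/ν is O2 → limiting reagent.
n(H2O) = (7/9) × 6.580 = 5.118 mol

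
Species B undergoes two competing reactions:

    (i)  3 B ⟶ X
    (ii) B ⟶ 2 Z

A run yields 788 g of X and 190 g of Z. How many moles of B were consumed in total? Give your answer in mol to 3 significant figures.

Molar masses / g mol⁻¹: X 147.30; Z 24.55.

19.9 mol

n(X) = 788 / 147.30 = 5.350 mol
n(Z) = 190 / 24.55 = 7.739 mol
n(B) via (i) = (3/1)×5.350 = 16.05 mol
n(B) via (ii) = (1/2)×7.739 = 3.870 mol
total n(B) = 16.05 + 3.870 = 19.92 mol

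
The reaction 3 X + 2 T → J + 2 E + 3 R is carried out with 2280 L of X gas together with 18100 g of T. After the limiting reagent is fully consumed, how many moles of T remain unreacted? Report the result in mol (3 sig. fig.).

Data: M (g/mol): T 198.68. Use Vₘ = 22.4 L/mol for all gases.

n(X) = 2280 / 22.4 = 101.8 mol
n(T) = 18100 / 198.68 = 91.10 mol
n/ν for X = 101.8/3 = 33.93
n/ν for T = 91.10/2 = 45.55
Smallest n/ν is X → limiting reagent.
T consumed = (2/3) × 101.8 = 67.87 mol
T remaining = 91.10 − 67.87 = 23.23 mol

23.2 mol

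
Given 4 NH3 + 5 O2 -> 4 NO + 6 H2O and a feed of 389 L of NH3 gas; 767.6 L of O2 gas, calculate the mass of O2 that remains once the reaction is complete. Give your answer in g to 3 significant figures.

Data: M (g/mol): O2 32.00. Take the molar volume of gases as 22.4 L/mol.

n(NH3) = 389.0 / 22.4 = 17.37 mol
n(O2) = 767.6 / 22.4 = 34.27 mol
n/ν → NH3: 4.343, O2: 6.854; NH3 is limiting.
O2 consumed = (5/4) × 17.37 = 21.71 mol
O2 remaining = 34.27 − 21.71 = 12.56 mol
mass = 12.56 × 32.00 = 401.9 g

402 g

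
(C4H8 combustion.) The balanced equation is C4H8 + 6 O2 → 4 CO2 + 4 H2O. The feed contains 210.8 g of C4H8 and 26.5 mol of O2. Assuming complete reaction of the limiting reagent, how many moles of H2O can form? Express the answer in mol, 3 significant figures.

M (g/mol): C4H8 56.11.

n(C4H8) = 210.8 / 56.11 = 3.757 mol
n(O2) = 26.50 mol
n/ν → C4H8: 3.757, O2: 4.417; C4H8 is limiting.
n(H2O) = (4/1) × 3.757 = 15.03 mol

15.0 mol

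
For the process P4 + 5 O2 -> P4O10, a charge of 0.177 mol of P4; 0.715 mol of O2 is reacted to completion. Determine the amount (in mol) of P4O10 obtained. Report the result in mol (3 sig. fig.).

n(P4) = 0.1770 mol
n(O2) = 0.7150 mol
n/ν → P4: 0.1770, O2: 0.1430; O2 is limiting.
n(P4O10) = (1/5) × 0.7150 = 0.1430 mol

0.143 mol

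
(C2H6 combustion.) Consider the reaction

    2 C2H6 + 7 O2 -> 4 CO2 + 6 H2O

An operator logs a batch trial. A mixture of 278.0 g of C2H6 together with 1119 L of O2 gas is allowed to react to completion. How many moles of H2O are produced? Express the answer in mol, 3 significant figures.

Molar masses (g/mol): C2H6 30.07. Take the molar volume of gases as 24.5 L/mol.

27.7 mol

n(C2H6) = 278.0 / 30.07 = 9.245 mol
n(O2) = 1119 / 24.5 = 45.67 mol
n/ν for C2H6 = 9.245/2 = 4.623
n/ν for O2 = 45.67/7 = 6.524
Smallest n/ν is C2H6 → limiting reagent.
n(H2O) = (6/2) × 9.245 = 27.74 mol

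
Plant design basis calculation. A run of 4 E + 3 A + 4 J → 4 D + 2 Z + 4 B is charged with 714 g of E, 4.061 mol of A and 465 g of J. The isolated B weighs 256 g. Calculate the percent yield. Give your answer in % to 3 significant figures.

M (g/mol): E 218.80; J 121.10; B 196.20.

n(E) = 714.0 / 218.80 = 3.263 mol
n(A) = 4.061 mol
n(J) = 465.0 / 121.10 = 3.840 mol
n/ν for E = 3.263/4 = 0.8158
n/ν for A = 4.061/3 = 1.354
n/ν for J = 3.840/4 = 0.9600
Smallest n/ν is E → limiting reagent.
theoretical n(B) = (4/4) × 3.263 = 3.263 mol → 640.2 g
% yield = 256 / 640.2 × 100 = 39.99 %

40.0 %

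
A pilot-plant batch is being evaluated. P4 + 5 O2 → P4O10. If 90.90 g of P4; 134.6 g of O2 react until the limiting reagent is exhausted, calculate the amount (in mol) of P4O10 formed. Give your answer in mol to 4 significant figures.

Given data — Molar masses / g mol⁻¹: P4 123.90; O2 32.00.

n(P4) = 90.90 / 123.90 = 0.7337 mol
n(O2) = 134.6 / 32.00 = 4.206 mol
n/ν for P4 = 0.7337/1 = 0.7337
n/ν for O2 = 4.206/5 = 0.8412
Smallest n/ν is P4 → limiting reagent.
n(P4O10) = (1/1) × 0.7337 = 0.7337 mol

0.7337 mol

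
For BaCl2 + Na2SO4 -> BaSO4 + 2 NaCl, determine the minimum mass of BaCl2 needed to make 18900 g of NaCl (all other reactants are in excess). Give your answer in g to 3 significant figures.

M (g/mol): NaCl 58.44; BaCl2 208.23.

n(NaCl) = 18900 / 58.44 = 323.4 mol
n(BaCl2) = (1/2) × 323.4 = 161.7 mol
mass = 161.7 × 208.23 = 33670 g

33700 g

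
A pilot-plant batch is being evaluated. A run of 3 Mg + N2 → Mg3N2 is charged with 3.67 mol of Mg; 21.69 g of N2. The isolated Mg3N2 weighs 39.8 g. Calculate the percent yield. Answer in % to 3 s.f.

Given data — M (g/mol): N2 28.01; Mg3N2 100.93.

50.9 %

n(Mg) = 3.670 mol
n(N2) = 21.69 / 28.01 = 0.7744 mol
n/ν for Mg = 3.670/3 = 1.223
n/ν for N2 = 0.7744/1 = 0.7744
Smallest n/ν is N2 → limiting reagent.
theoretical n(Mg3N2) = (1/1) × 0.7744 = 0.7744 mol → 78.16 g
% yield = 39.8 / 78.16 × 100 = 50.92 %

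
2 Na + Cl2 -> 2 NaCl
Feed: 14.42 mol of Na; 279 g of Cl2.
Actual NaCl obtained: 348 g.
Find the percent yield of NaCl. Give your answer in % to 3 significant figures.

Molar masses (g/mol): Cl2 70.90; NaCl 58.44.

75.7 %

n(Na) = 14.42 mol
n(Cl2) = 279.0 / 70.90 = 3.935 mol
n/ν for Na = 14.42/2 = 7.210
n/ν for Cl2 = 3.935/1 = 3.935
Smallest n/ν is Cl2 → limiting reagent.
theoretical n(NaCl) = (2/1) × 3.935 = 7.870 mol → 459.9 g
% yield = 348 / 459.9 × 100 = 75.67 %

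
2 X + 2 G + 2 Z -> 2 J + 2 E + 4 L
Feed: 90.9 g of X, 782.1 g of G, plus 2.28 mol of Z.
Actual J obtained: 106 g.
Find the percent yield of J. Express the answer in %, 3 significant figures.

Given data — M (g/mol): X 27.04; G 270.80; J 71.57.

65.0 %

n(X) = 90.90 / 27.04 = 3.362 mol
n(G) = 782.1 / 270.80 = 2.888 mol
n(Z) = 2.280 mol
n/ν → X: 1.681, G: 1.444, Z: 1.140; Z is limiting.
theoretical n(J) = (2/2) × 2.280 = 2.280 mol → 163.2 g
% yield = 106 / 163.2 × 100 = 64.95 %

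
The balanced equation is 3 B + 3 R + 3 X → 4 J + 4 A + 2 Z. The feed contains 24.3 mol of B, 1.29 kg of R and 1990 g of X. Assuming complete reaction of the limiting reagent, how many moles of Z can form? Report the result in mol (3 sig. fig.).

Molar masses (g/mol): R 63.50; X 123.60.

10.7 mol

n(B) = 24.30 mol
n(R) = 1.290×1000 / 63.50 = 20.31 mol
n(X) = 1990 / 123.60 = 16.10 mol
n/ν for B = 24.30/3 = 8.100
n/ν for R = 20.31/3 = 6.770
n/ν for X = 16.10/3 = 5.367
Smallest n/ν is X → limiting reagent.
n(Z) = (2/3) × 16.10 = 10.73 mol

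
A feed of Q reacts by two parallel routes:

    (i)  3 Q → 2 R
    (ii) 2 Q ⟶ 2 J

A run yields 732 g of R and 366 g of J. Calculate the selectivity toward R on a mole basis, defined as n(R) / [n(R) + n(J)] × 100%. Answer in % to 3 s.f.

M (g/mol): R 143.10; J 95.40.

57.1 %

n(R) = 732 / 143.10 = 5.115 mol
n(J) = 366 / 95.40 = 3.836 mol
selectivity = 5.115/(5.115+3.836) × 100 = 57.14 %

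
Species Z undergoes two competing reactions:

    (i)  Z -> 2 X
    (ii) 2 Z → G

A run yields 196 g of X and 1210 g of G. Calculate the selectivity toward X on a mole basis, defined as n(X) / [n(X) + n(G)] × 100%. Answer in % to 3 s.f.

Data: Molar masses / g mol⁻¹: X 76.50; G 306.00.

n(X) = 196 / 76.50 = 2.562 mol
n(G) = 1210 / 306.00 = 3.954 mol
selectivity = 2.562/(2.562+3.954) × 100 = 39.32 %

39.3 %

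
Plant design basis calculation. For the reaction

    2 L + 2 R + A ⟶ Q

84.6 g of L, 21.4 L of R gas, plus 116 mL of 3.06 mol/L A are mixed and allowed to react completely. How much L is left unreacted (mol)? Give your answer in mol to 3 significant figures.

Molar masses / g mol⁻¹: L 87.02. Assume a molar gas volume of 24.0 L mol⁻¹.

n(L) = 84.60 / 87.02 = 0.9722 mol
n(R) = 21.40 / 24.0 = 0.8917 mol
n(A) = 3.06 × 116.0/1000 = 0.3550 mol
n/ν for L = 0.9722/2 = 0.4861
n/ν for R = 0.8917/2 = 0.4459
n/ν for A = 0.3550/1 = 0.3550
Smallest n/ν is A → limiting reagent.
L consumed = (2/1) × 0.3550 = 0.7100 mol
L remaining = 0.9722 − 0.7100 = 0.2622 mol

0.262 mol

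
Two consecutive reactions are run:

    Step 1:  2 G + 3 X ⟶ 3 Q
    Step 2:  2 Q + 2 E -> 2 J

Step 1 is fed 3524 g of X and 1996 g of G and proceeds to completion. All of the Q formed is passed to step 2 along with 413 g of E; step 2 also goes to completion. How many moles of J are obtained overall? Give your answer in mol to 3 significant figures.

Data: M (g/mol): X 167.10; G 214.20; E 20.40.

14.0 mol

Step 1:
n(X) = 3524 / 167.10 = 21.09 mol
n(G) = 1996 / 214.20 = 9.318 mol
n/ν for X = 21.09/3 = 7.030
n/ν for G = 9.318/2 = 4.659
Smallest n/ν is G → limiting reagent.
n(Q) produced = (3/2) × 9.318 = 13.98 mol
Step 2:
n(Q) available = 13.98 mol
n(E) = 413.0 / 20.40 = 20.25 mol
n/ν for Q = 13.98/2 = 6.990
n/ν for E = 20.25/2 = 10.13
Smallest n/ν is Q → limiting reagent.
n(J) = (2/2) × 13.98 = 13.98 mol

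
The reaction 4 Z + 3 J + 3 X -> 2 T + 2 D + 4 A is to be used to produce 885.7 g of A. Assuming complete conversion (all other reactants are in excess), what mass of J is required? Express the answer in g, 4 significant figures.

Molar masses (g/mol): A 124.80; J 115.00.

n(A) = 885.7 / 124.80 = 7.097 mol
n(J) = (3/4) × 7.097 = 5.323 mol
mass = 5.323 × 115.00 = 612.1 g

612.1 g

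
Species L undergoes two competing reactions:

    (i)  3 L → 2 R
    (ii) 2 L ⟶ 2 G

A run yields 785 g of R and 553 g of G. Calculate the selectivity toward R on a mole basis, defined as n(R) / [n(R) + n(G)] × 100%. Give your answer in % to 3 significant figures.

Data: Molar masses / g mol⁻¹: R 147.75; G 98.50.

48.6 %

n(R) = 785 / 147.75 = 5.313 mol
n(G) = 553 / 98.50 = 5.614 mol
selectivity = 5.313/(5.313+5.614) × 100 = 48.62 %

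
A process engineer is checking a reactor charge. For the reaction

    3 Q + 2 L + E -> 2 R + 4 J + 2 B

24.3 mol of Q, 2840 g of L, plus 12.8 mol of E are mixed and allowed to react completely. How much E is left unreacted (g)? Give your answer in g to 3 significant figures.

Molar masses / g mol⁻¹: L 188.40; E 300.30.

n(Q) = 24.30 mol
n(L) = 2840 / 188.40 = 15.07 mol
n(E) = 12.80 mol
n/ν → Q: 8.100, L: 7.535, E: 12.80; L is limiting.
E consumed = (1/2) × 15.07 = 7.535 mol
E remaining = 12.80 − 7.535 = 5.265 mol
mass = 5.265 × 300.30 = 1581 g

1580 g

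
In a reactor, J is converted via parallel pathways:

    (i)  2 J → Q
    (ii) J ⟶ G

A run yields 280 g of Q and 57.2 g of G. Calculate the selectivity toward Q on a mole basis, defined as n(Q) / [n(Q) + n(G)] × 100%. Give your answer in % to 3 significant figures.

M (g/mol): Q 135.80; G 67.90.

n(Q) = 280 / 135.80 = 2.062 mol
n(G) = 57.2 / 67.90 = 0.8424 mol
selectivity = 2.062/(2.062+0.8424) × 100 = 71.00 %

71.0 %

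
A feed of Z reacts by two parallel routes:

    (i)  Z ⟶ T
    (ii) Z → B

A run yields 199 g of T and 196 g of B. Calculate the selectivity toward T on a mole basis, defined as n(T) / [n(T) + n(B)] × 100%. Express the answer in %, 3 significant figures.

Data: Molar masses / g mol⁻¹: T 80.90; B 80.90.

n(T) = 199 / 80.90 = 2.460 mol
n(B) = 196 / 80.90 = 2.423 mol
selectivity = 2.460/(2.460+2.423) × 100 = 50.38 %

50.4 %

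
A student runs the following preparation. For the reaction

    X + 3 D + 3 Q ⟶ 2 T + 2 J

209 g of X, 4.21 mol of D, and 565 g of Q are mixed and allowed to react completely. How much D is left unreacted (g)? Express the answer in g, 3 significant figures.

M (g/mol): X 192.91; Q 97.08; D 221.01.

212 g

n(X) = 209.0 / 192.91 = 1.083 mol
n(D) = 4.210 mol
n(Q) = 565.0 / 97.08 = 5.820 mol
n/ν for X = 1.083/1 = 1.083
n/ν for D = 4.210/3 = 1.403
n/ν for Q = 5.820/3 = 1.940
Smallest n/ν is X → limiting reagent.
D consumed = (3/1) × 1.083 = 3.249 mol
D remaining = 4.210 − 3.249 = 0.9610 mol
mass = 0.9610 × 221.01 = 212.4 g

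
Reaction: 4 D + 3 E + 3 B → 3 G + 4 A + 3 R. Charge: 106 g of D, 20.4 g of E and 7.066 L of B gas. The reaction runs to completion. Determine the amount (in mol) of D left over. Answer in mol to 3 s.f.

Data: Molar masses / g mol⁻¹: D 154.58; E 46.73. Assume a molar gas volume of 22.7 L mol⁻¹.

0.271 mol

n(D) = 106.0 / 154.58 = 0.6857 mol
n(E) = 20.40 / 46.73 = 0.4366 mol
n(B) = 7.066 / 22.7 = 0.3113 mol
n/ν → D: 0.1714, E: 0.1455, B: 0.1038; B is limiting.
D consumed = (4/3) × 0.3113 = 0.4151 mol
D remaining = 0.6857 − 0.4151 = 0.2706 mol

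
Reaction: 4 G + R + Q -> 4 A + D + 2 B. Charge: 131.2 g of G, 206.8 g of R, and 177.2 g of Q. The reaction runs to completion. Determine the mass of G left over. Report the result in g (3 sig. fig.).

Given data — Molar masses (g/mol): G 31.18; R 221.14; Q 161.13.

n(G) = 131.2 / 31.18 = 4.208 mol
n(R) = 206.8 / 221.14 = 0.9352 mol
n(Q) = 177.2 / 161.13 = 1.100 mol
n/ν for G = 4.208/4 = 1.052
n/ν for R = 0.9352/1 = 0.9352
n/ν for Q = 1.100/1 = 1.100
Smallest n/ν is R → limiting reagent.
G consumed = (4/1) × 0.9352 = 3.741 mol
G remaining = 4.208 − 3.741 = 0.4670 mol
mass = 0.4670 × 31.18 = 14.56 g

14.6 g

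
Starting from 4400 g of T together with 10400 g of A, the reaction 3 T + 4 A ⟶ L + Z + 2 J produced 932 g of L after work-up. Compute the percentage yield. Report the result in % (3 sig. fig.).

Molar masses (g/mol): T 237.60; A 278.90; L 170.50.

88.6 %

n(T) = 4400 / 237.60 = 18.52 mol
n(A) = 10400 / 278.90 = 37.29 mol
n/ν → T: 6.173, A: 9.323; T is limiting.
theoretical n(L) = (1/3) × 18.52 = 6.173 mol → 1052 g
% yield = 932 / 1052 × 100 = 88.59 %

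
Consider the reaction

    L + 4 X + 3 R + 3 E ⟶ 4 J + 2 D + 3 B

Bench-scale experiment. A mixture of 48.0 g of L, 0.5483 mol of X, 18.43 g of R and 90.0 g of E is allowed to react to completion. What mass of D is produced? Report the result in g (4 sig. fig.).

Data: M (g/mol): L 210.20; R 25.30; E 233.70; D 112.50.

28.88 g

n(L) = 48.00 / 210.20 = 0.2284 mol
n(X) = 0.5483 mol
n(R) = 18.43 / 25.30 = 0.7285 mol
n(E) = 90.00 / 233.70 = 0.3851 mol
n/ν for L = 0.2284/1 = 0.2284
n/ν for X = 0.5483/4 = 0.1371
n/ν for R = 0.7285/3 = 0.2428
n/ν for E = 0.3851/3 = 0.1284
Smallest n/ν is E → limiting reagent.
n(D) = (2/3) × 0.3851 = 0.2567 mol
mass = 0.2567 × 112.50 = 28.88 g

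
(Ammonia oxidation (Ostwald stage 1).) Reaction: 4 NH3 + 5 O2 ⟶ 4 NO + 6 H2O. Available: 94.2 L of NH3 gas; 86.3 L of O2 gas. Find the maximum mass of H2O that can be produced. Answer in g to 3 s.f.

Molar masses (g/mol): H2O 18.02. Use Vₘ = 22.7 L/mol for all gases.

n(NH3) = 94.20 / 22.7 = 4.150 mol
n(O2) = 86.30 / 22.7 = 3.802 mol
n/ν → NH3: 1.038, O2: 0.7604; O2 is limiting.
n(H2O) = (6/5) × 3.802 = 4.562 mol
mass = 4.562 × 18.02 = 82.21 g

82.2 g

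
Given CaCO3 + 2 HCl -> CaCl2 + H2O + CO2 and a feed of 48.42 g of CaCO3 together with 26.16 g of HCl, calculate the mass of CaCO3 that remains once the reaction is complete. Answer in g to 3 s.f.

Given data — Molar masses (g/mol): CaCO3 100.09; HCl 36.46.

n(CaCO3) = 48.42 / 100.09 = 0.4838 mol
n(HCl) = 26.16 / 36.46 = 0.7175 mol
n/ν for CaCO3 = 0.4838/1 = 0.4838
n/ν for HCl = 0.7175/2 = 0.3588
Smallest n/ν is HCl → limiting reagent.
CaCO3 consumed = (1/2) × 0.7175 = 0.3588 mol
CaCO3 remaining = 0.4838 − 0.3588 = 0.1250 mol
mass = 0.1250 × 100.09 = 12.51 g

12.5 g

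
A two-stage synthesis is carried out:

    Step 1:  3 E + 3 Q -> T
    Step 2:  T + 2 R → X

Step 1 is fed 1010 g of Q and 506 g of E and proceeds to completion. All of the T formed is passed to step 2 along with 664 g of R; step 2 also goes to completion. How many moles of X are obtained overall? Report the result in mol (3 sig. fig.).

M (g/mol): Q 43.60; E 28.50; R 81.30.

4.08 mol

Step 1:
n(Q) = 1010 / 43.60 = 23.17 mol
n(E) = 506.0 / 28.50 = 17.75 mol
n/ν for Q = 23.17/3 = 7.723
n/ν for E = 17.75/3 = 5.917
Smallest n/ν is E → limiting reagent.
n(T) produced = (1/3) × 17.75 = 5.917 mol
Step 2:
n(T) available = 5.917 mol
n(R) = 664.0 / 81.30 = 8.167 mol
n/ν for T = 5.917/1 = 5.917
n/ν for R = 8.167/2 = 4.084
Smallest n/ν is R → limiting reagent.
n(X) = (1/2) × 8.167 = 4.084 mol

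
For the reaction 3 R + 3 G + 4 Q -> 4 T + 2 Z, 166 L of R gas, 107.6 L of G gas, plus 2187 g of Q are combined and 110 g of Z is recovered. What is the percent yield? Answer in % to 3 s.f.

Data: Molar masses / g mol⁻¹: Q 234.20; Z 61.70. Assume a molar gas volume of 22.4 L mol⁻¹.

55.7 %

n(R) = 166.0 / 22.4 = 7.411 mol
n(G) = 107.6 / 22.4 = 4.804 mol
n(Q) = 2187 / 234.20 = 9.338 mol
n/ν → R: 2.470, G: 1.601, Q: 2.335; G is limiting.
theoretical n(Z) = (2/3) × 4.804 = 3.203 mol → 197.6 g
% yield = 110 / 197.6 × 100 = 55.67 %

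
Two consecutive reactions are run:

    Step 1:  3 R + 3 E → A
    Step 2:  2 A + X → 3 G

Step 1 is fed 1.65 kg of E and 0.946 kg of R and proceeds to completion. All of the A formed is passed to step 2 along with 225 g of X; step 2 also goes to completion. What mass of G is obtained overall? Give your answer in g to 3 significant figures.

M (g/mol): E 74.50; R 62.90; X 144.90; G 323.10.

Step 1:
n(E) = 1.650×1000 / 74.50 = 22.15 mol
n(R) = 0.9460×1000 / 62.90 = 15.04 mol
n/ν for E = 22.15/3 = 7.383
n/ν for R = 15.04/3 = 5.013
Smallest n/ν is R → limiting reagent.
n(A) produced = (1/3) × 15.04 = 5.013 mol
Step 2:
n(A) available = 5.013 mol
n(X) = 225.0 / 144.90 = 1.553 mol
n/ν for A = 5.013/2 = 2.507
n/ν for X = 1.553/1 = 1.553
Smallest n/ν is X → limiting reagent.
n(G) = (3/1) × 1.553 = 4.659 mol
mass = 4.659 × 323.10 = 1505 g

1510 g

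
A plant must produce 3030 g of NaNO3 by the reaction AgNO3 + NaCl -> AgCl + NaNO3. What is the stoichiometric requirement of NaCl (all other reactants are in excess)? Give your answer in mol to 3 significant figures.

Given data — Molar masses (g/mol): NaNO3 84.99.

35.7 mol

n(NaNO3) = 3030 / 84.99 = 35.65 mol
n(NaCl) = (1/1) × 35.65 = 35.65 mol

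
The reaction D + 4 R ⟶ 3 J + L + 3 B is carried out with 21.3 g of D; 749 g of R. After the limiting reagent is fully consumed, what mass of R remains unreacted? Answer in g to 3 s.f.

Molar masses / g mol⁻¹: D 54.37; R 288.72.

n(D) = 21.30 / 54.37 = 0.3918 mol
n(R) = 749.0 / 288.72 = 2.594 mol
n/ν → D: 0.3918, R: 0.6485; D is limiting.
R consumed = (4/1) × 0.3918 = 1.567 mol
R remaining = 2.594 − 1.567 = 1.027 mol
mass = 1.027 × 288.72 = 296.5 g

297 g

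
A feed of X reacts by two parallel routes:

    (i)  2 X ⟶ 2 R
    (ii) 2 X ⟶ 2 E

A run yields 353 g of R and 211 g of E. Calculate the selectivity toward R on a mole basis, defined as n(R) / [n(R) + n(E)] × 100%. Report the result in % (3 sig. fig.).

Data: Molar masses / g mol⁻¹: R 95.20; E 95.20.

62.6 %

n(R) = 353 / 95.20 = 3.708 mol
n(E) = 211 / 95.20 = 2.216 mol
selectivity = 3.708/(3.708+2.216) × 100 = 62.59 %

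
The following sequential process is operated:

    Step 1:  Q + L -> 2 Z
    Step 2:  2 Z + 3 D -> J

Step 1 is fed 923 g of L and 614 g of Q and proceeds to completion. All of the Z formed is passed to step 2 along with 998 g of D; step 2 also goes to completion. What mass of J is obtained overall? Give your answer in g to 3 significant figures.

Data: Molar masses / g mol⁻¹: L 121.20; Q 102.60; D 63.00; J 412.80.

Step 1:
n(L) = 923.0 / 121.20 = 7.616 mol
n(Q) = 614.0 / 102.60 = 5.984 mol
n/ν for L = 7.616/1 = 7.616
n/ν for Q = 5.984/1 = 5.984
Smallest n/ν is Q → limiting reagent.
n(Z) produced = (2/1) × 5.984 = 11.97 mol
Step 2:
n(Z) available = 11.97 mol
n(D) = 998.0 / 63.00 = 15.84 mol
n/ν for Z = 11.97/2 = 5.985
n/ν for D = 15.84/3 = 5.280
Smallest n/ν is D → limiting reagent.
n(J) = (1/3) × 15.84 = 5.280 mol
mass = 5.280 × 412.80 = 2180 g

2180 g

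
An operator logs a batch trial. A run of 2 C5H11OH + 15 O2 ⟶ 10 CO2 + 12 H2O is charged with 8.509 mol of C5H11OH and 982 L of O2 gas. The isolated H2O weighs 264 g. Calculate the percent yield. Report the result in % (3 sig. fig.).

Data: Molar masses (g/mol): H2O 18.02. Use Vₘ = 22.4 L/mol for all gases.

41.8 %

n(C5H11OH) = 8.509 mol
n(O2) = 982.0 / 22.4 = 43.84 mol
n/ν for C5H11OH = 8.509/2 = 4.255
n/ν for O2 = 43.84/15 = 2.923
Smallest n/ν is O2 → limiting reagent.
theoretical n(H2O) = (12/15) × 43.84 = 35.07 mol → 632.0 g
% yield = 264 / 632.0 × 100 = 41.77 %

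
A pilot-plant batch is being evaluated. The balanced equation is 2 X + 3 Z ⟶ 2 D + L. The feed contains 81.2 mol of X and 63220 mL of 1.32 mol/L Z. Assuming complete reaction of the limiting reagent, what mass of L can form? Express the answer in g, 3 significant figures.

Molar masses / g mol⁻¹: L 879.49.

24500 g

n(X) = 81.20 mol
n(Z) = 1.32 × 63220/1000 = 83.45 mol
n/ν → X: 40.60, Z: 27.82; Z is limiting.
n(L) = (1/3) × 83.45 = 27.82 mol
mass = 27.82 × 879.49 = 24470 g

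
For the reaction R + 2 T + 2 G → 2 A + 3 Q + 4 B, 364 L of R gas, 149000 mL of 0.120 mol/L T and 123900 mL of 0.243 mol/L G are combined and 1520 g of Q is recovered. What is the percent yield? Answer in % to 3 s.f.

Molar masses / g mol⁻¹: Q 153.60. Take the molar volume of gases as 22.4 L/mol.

n(R) = 364.0 / 22.4 = 16.25 mol
n(T) = 0.120 × 149000/1000 = 17.88 mol
n(G) = 0.243 × 123900/1000 = 30.11 mol
n/ν for R = 16.25/1 = 16.25
n/ν for T = 17.88/2 = 8.940
n/ν for G = 30.11/2 = 15.06
Smallest n/ν is T → limiting reagent.
theoretical n(Q) = (3/2) × 17.88 = 26.82 mol → 4120 g
% yield = 1520 / 4120 × 100 = 36.89 %

36.9 %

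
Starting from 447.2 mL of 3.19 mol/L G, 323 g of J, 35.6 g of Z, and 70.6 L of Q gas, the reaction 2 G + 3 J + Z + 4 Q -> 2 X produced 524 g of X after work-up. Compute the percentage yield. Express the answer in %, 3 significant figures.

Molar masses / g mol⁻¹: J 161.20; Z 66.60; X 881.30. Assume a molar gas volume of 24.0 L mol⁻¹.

55.6 %

n(G) = 3.19 × 447.2/1000 = 1.427 mol
n(J) = 323.0 / 161.20 = 2.004 mol
n(Z) = 35.60 / 66.60 = 0.5345 mol
n(Q) = 70.60 / 24.0 = 2.942 mol
n/ν → G: 0.7135, J: 0.6680, Z: 0.5345, Q: 0.7355; Z is limiting.
theoretical n(X) = (2/1) × 0.5345 = 1.069 mol → 942.1 g
% yield = 524 / 942.1 × 100 = 55.62 %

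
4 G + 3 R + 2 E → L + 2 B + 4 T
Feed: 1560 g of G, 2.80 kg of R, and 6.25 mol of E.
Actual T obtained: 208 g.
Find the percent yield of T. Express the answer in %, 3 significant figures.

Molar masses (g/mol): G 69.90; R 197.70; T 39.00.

42.7 %

n(G) = 1560 / 69.90 = 22.32 mol
n(R) = 2.800×1000 / 197.70 = 14.16 mol
n(E) = 6.250 mol
n/ν for G = 22.32/4 = 5.580
n/ν for R = 14.16/3 = 4.720
n/ν for E = 6.250/2 = 3.125
Smallest n/ν is E → limiting reagent.
theoretical n(T) = (4/2) × 6.250 = 12.50 mol → 487.5 g
% yield = 208 / 487.5 × 100 = 42.67 %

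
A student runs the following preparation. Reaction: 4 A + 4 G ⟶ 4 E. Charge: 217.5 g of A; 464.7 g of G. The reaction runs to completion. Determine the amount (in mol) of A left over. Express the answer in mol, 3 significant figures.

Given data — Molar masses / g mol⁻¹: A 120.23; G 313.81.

0.328 mol

n(A) = 217.5 / 120.23 = 1.809 mol
n(G) = 464.7 / 313.81 = 1.481 mol
n/ν for A = 1.809/4 = 0.4523
n/ν for G = 1.481/4 = 0.3703
Smallest n/ν is G → limiting reagent.
A consumed = (4/4) × 1.481 = 1.481 mol
A remaining = 1.809 − 1.481 = 0.3280 mol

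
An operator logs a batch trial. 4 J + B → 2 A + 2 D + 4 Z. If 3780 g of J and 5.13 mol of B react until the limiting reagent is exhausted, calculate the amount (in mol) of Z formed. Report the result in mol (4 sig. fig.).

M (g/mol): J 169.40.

n(J) = 3780 / 169.40 = 22.31 mol
n(B) = 5.130 mol
n/ν for J = 22.31/4 = 5.578
n/ν for B = 5.130/1 = 5.130
Smallest n/ν is B → limiting reagent.
n(Z) = (4/1) × 5.130 = 20.52 mol

20.52 mol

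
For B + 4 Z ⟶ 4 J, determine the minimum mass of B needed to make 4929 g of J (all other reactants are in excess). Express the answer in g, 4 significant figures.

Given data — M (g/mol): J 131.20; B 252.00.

2367 g

n(J) = 4929 / 131.20 = 37.57 mol
n(B) = (1/4) × 37.57 = 9.393 mol
mass = 9.393 × 252.00 = 2367 g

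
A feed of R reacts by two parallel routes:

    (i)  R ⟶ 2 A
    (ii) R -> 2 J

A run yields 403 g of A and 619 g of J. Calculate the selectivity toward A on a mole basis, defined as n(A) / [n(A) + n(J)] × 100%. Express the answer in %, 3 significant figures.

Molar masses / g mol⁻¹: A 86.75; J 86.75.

39.4 %

n(A) = 403 / 86.75 = 4.646 mol
n(J) = 619 / 86.75 = 7.135 mol
selectivity = 4.646/(4.646+7.135) × 100 = 39.44 %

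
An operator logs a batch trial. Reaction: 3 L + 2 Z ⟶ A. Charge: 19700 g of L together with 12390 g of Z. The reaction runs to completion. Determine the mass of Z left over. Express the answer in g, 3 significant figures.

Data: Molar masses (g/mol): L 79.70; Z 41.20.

n(L) = 19700 / 79.70 = 247.2 mol
n(Z) = 12390 / 41.20 = 300.7 mol
n/ν for L = 247.2/3 = 82.40
n/ν for Z = 300.7/2 = 150.4
Smallest n/ν is L → limiting reagent.
Z consumed = (2/3) × 247.2 = 164.8 mol
Z remaining = 300.7 − 164.8 = 135.9 mol
mass = 135.9 × 41.20 = 5599 g

5600 g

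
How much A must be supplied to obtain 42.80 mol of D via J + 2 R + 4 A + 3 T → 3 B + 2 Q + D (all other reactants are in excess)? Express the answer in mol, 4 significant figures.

n(D) = 42.80 mol
n(A) = (4/1) × 42.80 = 171.2 mol

171.2 mol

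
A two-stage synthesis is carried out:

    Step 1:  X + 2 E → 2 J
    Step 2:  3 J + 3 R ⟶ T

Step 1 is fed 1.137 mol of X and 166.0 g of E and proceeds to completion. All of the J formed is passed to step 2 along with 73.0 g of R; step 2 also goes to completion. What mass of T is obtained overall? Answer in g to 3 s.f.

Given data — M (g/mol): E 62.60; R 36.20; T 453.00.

Step 1:
n(X) = 1.137 mol
n(E) = 166.0 / 62.60 = 2.652 mol
n/ν for X = 1.137/1 = 1.137
n/ν for E = 2.652/2 = 1.326
Smallest n/ν is X → limiting reagent.
n(J) produced = (2/1) × 1.137 = 2.274 mol
Step 2:
n(J) available = 2.274 mol
n(R) = 73.00 / 36.20 = 2.017 mol
n/ν for J = 2.274/3 = 0.7580
n/ν for R = 2.017/3 = 0.6723
Smallest n/ν is R → limiting reagent.
n(T) = (1/3) × 2.017 = 0.6723 mol
mass = 0.6723 × 453.00 = 304.6 g

305 g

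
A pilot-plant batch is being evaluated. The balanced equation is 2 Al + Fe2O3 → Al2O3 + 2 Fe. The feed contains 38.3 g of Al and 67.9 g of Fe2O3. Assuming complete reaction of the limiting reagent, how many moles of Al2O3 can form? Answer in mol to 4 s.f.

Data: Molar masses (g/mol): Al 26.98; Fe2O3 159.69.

0.4252 mol

n(Al) = 38.30 / 26.98 = 1.420 mol
n(Fe2O3) = 67.90 / 159.69 = 0.4252 mol
n/ν → Al: 0.7100, Fe2O3: 0.4252; Fe2O3 is limiting.
n(Al2O3) = (1/1) × 0.4252 = 0.4252 mol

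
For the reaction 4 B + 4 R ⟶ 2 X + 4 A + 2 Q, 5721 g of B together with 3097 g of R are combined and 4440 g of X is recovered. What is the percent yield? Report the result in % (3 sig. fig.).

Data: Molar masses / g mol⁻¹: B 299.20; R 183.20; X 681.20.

77.1 %

n(B) = 5721 / 299.20 = 19.12 mol
n(R) = 3097 / 183.20 = 16.91 mol
n/ν for B = 19.12/4 = 4.780
n/ν for R = 16.91/4 = 4.228
Smallest n/ν is R → limiting reagent.
theoretical n(X) = (2/4) × 16.91 = 8.455 mol → 5760 g
% yield = 4440 / 5760 × 100 = 77.08 %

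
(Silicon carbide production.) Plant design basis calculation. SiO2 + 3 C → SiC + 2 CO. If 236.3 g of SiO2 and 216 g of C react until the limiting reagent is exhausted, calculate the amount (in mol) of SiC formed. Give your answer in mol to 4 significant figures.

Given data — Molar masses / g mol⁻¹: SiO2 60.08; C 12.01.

3.933 mol

n(SiO2) = 236.3 / 60.08 = 3.933 mol
n(C) = 216.0 / 12.01 = 17.99 mol
n/ν for SiO2 = 3.933/1 = 3.933
n/ν for C = 17.99/3 = 5.997
Smallest n/ν is SiO2 → limiting reagent.
n(SiC) = (1/1) × 3.933 = 3.933 mol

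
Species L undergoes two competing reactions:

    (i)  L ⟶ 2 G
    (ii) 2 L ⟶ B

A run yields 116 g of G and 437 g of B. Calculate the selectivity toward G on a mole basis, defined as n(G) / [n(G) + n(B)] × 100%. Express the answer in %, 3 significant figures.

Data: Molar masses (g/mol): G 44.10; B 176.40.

n(G) = 116 / 44.10 = 2.630 mol
n(B) = 437 / 176.40 = 2.477 mol
selectivity = 2.630/(2.630+2.477) × 100 = 51.50 %

51.5 %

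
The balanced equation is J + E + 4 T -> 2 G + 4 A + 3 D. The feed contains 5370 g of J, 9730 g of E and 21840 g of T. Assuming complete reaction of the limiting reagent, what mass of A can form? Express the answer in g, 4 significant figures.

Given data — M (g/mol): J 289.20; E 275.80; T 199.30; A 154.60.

n(J) = 5370 / 289.20 = 18.57 mol
n(E) = 9730 / 275.80 = 35.28 mol
n(T) = 21840 / 199.30 = 109.6 mol
n/ν → J: 18.57, E: 35.28, T: 27.40; J is limiting.
n(A) = (4/1) × 18.57 = 74.28 mol
mass = 74.28 × 154.60 = 11480 g

11480 g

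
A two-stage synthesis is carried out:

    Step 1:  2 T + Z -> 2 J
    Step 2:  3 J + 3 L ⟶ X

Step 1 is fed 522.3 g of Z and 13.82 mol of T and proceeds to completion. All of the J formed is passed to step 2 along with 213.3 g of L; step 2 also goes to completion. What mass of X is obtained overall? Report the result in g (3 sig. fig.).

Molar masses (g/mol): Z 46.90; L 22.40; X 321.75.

1020 g

Step 1:
n(Z) = 522.3 / 46.90 = 11.14 mol
n(T) = 13.82 mol
n/ν → Z: 11.14, T: 6.910; T is limiting.
n(J) produced = (2/2) × 13.82 = 13.82 mol
Step 2:
n(J) available = 13.82 mol
n(L) = 213.3 / 22.40 = 9.522 mol
n/ν → J: 4.607, L: 3.174; L is limiting.
n(X) = (1/3) × 9.522 = 3.174 mol
mass = 3.174 × 321.75 = 1021 g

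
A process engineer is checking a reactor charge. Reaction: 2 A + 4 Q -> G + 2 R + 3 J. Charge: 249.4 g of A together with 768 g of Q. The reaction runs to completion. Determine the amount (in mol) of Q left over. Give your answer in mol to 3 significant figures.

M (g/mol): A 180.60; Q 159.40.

2.06 mol

n(A) = 249.4 / 180.60 = 1.381 mol
n(Q) = 768.0 / 159.40 = 4.818 mol
n/ν → A: 0.6905, Q: 1.205; A is limiting.
Q consumed = (4/2) × 1.381 = 2.762 mol
Q remaining = 4.818 − 2.762 = 2.056 mol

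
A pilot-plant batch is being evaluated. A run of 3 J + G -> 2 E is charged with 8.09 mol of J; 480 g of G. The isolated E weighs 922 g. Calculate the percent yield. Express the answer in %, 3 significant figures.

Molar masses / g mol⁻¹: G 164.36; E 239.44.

71.4 %

n(J) = 8.090 mol
n(G) = 480.0 / 164.36 = 2.920 mol
n/ν for J = 8.090/3 = 2.697
n/ν for G = 2.920/1 = 2.920
Smallest n/ν is J → limiting reagent.
theoretical n(E) = (2/3) × 8.090 = 5.393 mol → 1291 g
% yield = 922 / 1291 × 100 = 71.42 %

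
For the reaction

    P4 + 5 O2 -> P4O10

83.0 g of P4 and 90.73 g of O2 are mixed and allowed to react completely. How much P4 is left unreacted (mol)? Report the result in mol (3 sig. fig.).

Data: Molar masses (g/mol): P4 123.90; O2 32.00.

0.103 mol

n(P4) = 83.00 / 123.90 = 0.6699 mol
n(O2) = 90.73 / 32.00 = 2.835 mol
n/ν for P4 = 0.6699/1 = 0.6699
n/ν for O2 = 2.835/5 = 0.5670
Smallest n/ν is O2 → limiting reagent.
P4 consumed = (1/5) × 2.835 = 0.5670 mol
P4 remaining = 0.6699 − 0.5670 = 0.1029 mol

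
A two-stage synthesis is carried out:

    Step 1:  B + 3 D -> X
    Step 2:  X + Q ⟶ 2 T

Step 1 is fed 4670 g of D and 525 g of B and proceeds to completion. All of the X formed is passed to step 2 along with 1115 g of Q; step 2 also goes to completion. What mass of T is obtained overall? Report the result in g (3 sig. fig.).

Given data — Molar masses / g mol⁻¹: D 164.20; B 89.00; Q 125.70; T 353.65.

Step 1:
n(D) = 4670 / 164.20 = 28.44 mol
n(B) = 525.0 / 89.00 = 5.899 mol
n/ν → D: 9.480, B: 5.899; B is limiting.
n(X) produced = (1/1) × 5.899 = 5.899 mol
Step 2:
n(X) available = 5.899 mol
n(Q) = 1115 / 125.70 = 8.870 mol
n/ν → X: 5.899, Q: 8.870; X is limiting.
n(T) = (2/1) × 5.899 = 11.80 mol
mass = 11.80 × 353.65 = 4173 g

4170 g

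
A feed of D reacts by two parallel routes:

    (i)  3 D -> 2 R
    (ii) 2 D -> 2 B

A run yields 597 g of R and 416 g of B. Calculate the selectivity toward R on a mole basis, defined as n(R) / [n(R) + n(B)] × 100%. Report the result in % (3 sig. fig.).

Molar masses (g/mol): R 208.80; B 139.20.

n(R) = 597 / 208.80 = 2.859 mol
n(B) = 416 / 139.20 = 2.989 mol
selectivity = 2.859/(2.859+2.989) × 100 = 48.89 %

48.9 %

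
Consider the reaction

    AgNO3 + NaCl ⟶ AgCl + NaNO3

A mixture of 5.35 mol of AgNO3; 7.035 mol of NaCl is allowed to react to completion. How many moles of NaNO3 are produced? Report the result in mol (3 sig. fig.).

5.35 mol

n(AgNO3) = 5.350 mol
n(NaCl) = 7.035 mol
n/ν for AgNO3 = 5.350/1 = 5.350
n/ν for NaCl = 7.035/1 = 7.035
Smallest n/ν is AgNO3 → limiting reagent.
n(NaNO3) = (1/1) × 5.350 = 5.350 mol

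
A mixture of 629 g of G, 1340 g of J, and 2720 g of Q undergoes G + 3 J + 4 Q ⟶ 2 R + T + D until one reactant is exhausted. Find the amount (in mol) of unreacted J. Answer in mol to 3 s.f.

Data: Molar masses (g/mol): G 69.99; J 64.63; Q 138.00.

n(G) = 629.0 / 69.99 = 8.987 mol
n(J) = 1340 / 64.63 = 20.73 mol
n(Q) = 2720 / 138.00 = 19.71 mol
n/ν for G = 8.987/1 = 8.987
n/ν for J = 20.73/3 = 6.910
n/ν for Q = 19.71/4 = 4.928
Smallest n/ν is Q → limiting reagent.
J consumed = (3/4) × 19.71 = 14.78 mol
J remaining = 20.73 − 14.78 = 5.950 mol

5.95 mol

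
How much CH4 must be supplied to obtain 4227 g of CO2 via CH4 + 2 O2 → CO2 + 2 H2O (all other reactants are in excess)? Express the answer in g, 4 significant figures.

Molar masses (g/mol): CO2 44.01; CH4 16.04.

1541 g

n(CO2) = 4227 / 44.01 = 96.05 mol
n(CH4) = (1/1) × 96.05 = 96.05 mol
mass = 96.05 × 16.04 = 1541 g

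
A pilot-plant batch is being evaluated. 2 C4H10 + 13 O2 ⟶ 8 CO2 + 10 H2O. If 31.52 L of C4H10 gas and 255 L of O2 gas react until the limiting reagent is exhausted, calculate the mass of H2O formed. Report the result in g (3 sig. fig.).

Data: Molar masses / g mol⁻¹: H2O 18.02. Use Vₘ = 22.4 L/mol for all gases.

127 g

n(C4H10) = 31.52 / 22.4 = 1.407 mol
n(O2) = 255.0 / 22.4 = 11.38 mol
n/ν → C4H10: 0.7035, O2: 0.8754; C4H10 is limiting.
n(H2O) = (10/2) × 1.407 = 7.035 mol
mass = 7.035 × 18.02 = 126.8 g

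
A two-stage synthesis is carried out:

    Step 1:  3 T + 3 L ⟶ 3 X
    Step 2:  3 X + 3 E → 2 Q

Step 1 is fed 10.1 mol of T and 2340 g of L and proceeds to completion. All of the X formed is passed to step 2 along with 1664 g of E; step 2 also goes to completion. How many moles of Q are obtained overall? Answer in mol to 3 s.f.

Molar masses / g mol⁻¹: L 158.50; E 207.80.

Step 1:
n(T) = 10.10 mol
n(L) = 2340 / 158.50 = 14.76 mol
n/ν for T = 10.10/3 = 3.367
n/ν for L = 14.76/3 = 4.920
Smallest n/ν is T → limiting reagent.
n(X) produced = (3/3) × 10.10 = 10.10 mol
Step 2:
n(X) available = 10.10 mol
n(E) = 1664 / 207.80 = 8.008 mol
n/ν for X = 10.10/3 = 3.367
n/ν for E = 8.008/3 = 2.669
Smallest n/ν is E → limiting reagent.
n(Q) = (2/3) × 8.008 = 5.339 mol

5.34 mol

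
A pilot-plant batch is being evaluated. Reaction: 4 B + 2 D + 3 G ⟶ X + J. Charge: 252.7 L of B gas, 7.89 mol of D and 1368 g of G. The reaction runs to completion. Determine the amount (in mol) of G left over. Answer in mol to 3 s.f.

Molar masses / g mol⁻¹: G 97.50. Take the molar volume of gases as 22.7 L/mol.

5.68 mol

n(B) = 252.7 / 22.7 = 11.13 mol
n(D) = 7.890 mol
n(G) = 1368 / 97.50 = 14.03 mol
n/ν → B: 2.783, D: 3.945, G: 4.677; B is limiting.
G consumed = (3/4) × 11.13 = 8.348 mol
G remaining = 14.03 − 8.348 = 5.682 mol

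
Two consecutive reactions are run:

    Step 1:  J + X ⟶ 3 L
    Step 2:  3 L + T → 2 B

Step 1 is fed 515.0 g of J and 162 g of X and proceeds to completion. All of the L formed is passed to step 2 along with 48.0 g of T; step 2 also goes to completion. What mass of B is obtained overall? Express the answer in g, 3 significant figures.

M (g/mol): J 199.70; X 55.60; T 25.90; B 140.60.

Step 1:
n(J) = 515.0 / 199.70 = 2.579 mol
n(X) = 162.0 / 55.60 = 2.914 mol
n/ν for J = 2.579/1 = 2.579
n/ν for X = 2.914/1 = 2.914
Smallest n/ν is J → limiting reagent.
n(L) produced = (3/1) × 2.579 = 7.737 mol
Step 2:
n(L) available = 7.737 mol
n(T) = 48.00 / 25.90 = 1.853 mol
n/ν for L = 7.737/3 = 2.579
n/ν for T = 1.853/1 = 1.853
Smallest n/ν is T → limiting reagent.
n(B) = (2/1) × 1.853 = 3.706 mol
mass = 3.706 × 140.60 = 521.1 g

521 g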